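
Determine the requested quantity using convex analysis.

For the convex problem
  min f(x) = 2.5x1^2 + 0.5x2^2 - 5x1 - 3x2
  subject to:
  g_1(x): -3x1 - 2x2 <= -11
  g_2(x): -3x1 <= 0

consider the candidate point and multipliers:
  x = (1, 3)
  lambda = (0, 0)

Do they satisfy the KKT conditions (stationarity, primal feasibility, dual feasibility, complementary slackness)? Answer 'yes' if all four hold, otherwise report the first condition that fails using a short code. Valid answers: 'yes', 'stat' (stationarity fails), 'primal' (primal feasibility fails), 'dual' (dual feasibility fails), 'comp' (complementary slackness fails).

Gradient of f: grad f(x) = Q x + c = (0, 0)
Constraint values g_i(x) = a_i^T x - b_i:
  g_1((1, 3)) = 2
  g_2((1, 3)) = -3
Stationarity residual: grad f(x) + sum_i lambda_i a_i = (0, 0)
  -> stationarity OK
Primal feasibility (all g_i <= 0): FAILS
Dual feasibility (all lambda_i >= 0): OK
Complementary slackness (lambda_i * g_i(x) = 0 for all i): OK

Verdict: the first failing condition is primal_feasibility -> primal.

primal


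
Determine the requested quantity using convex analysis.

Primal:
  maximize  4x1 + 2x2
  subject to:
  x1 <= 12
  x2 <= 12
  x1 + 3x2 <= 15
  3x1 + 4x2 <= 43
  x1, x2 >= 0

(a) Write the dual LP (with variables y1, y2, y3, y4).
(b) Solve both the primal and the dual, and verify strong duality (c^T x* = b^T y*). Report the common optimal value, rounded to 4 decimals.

The standard primal-dual pair for 'max c^T x s.t. A x <= b, x >= 0' is:
  Dual:  min b^T y  s.t.  A^T y >= c,  y >= 0.

So the dual LP is:
  minimize  12y1 + 12y2 + 15y3 + 43y4
  subject to:
    y1 + y3 + 3y4 >= 4
    y2 + 3y3 + 4y4 >= 2
    y1, y2, y3, y4 >= 0

Solving the primal: x* = (12, 1).
  primal value c^T x* = 50.
Solving the dual: y* = (3.3333, 0, 0.6667, 0).
  dual value b^T y* = 50.
Strong duality: c^T x* = b^T y*. Confirmed.

50


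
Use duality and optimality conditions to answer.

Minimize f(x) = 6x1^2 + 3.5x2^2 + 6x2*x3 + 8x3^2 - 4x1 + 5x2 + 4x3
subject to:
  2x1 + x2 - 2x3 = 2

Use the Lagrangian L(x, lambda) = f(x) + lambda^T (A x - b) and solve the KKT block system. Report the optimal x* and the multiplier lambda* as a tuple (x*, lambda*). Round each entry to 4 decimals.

Form the Lagrangian:
  L(x, lambda) = (1/2) x^T Q x + c^T x + lambda^T (A x - b)
Stationarity (grad_x L = 0): Q x + c + A^T lambda = 0.
Primal feasibility: A x = b.

This gives the KKT block system:
  [ Q   A^T ] [ x     ]   [-c ]
  [ A    0  ] [ lambda ] = [ b ]

Solving the linear system:
  x*      = (0.6214, -0.1, -0.4286)
  lambda* = (-1.7286)
  f(x*)   = -0.6214

x* = (0.6214, -0.1, -0.4286), lambda* = (-1.7286)


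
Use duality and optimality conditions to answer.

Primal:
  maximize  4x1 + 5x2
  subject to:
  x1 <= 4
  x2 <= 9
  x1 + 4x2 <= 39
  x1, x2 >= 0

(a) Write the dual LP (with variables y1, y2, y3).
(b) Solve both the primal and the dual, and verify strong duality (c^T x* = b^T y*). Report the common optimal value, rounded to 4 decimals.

The standard primal-dual pair for 'max c^T x s.t. A x <= b, x >= 0' is:
  Dual:  min b^T y  s.t.  A^T y >= c,  y >= 0.

So the dual LP is:
  minimize  4y1 + 9y2 + 39y3
  subject to:
    y1 + y3 >= 4
    y2 + 4y3 >= 5
    y1, y2, y3 >= 0

Solving the primal: x* = (4, 8.75).
  primal value c^T x* = 59.75.
Solving the dual: y* = (2.75, 0, 1.25).
  dual value b^T y* = 59.75.
Strong duality: c^T x* = b^T y*. Confirmed.

59.75


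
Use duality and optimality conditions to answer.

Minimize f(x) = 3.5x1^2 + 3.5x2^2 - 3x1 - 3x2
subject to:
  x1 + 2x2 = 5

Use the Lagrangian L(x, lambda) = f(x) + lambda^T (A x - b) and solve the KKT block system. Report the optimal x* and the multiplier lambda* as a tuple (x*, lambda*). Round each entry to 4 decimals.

Form the Lagrangian:
  L(x, lambda) = (1/2) x^T Q x + c^T x + lambda^T (A x - b)
Stationarity (grad_x L = 0): Q x + c + A^T lambda = 0.
Primal feasibility: A x = b.

This gives the KKT block system:
  [ Q   A^T ] [ x     ]   [-c ]
  [ A    0  ] [ lambda ] = [ b ]

Solving the linear system:
  x*      = (1.1714, 1.9143)
  lambda* = (-5.2)
  f(x*)   = 8.3714

x* = (1.1714, 1.9143), lambda* = (-5.2)


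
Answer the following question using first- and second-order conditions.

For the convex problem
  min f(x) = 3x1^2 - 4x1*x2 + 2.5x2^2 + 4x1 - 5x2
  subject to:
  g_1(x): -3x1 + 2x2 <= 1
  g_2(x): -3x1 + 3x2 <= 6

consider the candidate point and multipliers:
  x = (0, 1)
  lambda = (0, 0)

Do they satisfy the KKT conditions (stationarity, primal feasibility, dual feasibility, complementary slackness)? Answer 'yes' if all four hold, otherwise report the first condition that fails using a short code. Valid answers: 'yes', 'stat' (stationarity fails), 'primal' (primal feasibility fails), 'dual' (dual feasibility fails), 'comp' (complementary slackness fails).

Gradient of f: grad f(x) = Q x + c = (0, 0)
Constraint values g_i(x) = a_i^T x - b_i:
  g_1((0, 1)) = 1
  g_2((0, 1)) = -3
Stationarity residual: grad f(x) + sum_i lambda_i a_i = (0, 0)
  -> stationarity OK
Primal feasibility (all g_i <= 0): FAILS
Dual feasibility (all lambda_i >= 0): OK
Complementary slackness (lambda_i * g_i(x) = 0 for all i): OK

Verdict: the first failing condition is primal_feasibility -> primal.

primal


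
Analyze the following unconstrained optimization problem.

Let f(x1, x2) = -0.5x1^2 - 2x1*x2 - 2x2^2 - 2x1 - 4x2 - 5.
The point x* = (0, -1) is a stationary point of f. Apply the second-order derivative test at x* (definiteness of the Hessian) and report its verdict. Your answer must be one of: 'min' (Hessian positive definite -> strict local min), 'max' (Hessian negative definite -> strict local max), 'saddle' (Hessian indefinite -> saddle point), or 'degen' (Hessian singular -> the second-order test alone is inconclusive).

Compute the Hessian H = grad^2 f:
  H = [[-1, -2], [-2, -4]]
Verify stationarity: grad f(x*) = H x* + g = (0, 0).
Eigenvalues of H: -5, 0.
H has a zero eigenvalue (singular; negative semidefinite but not definite), so H is neither positive definite, negative definite, nor indefinite. The second-order test alone is inconclusive -> degen.
(Indeed, f is constant along the null direction of H through x*, so x* is not a strict local extremum.)

degen


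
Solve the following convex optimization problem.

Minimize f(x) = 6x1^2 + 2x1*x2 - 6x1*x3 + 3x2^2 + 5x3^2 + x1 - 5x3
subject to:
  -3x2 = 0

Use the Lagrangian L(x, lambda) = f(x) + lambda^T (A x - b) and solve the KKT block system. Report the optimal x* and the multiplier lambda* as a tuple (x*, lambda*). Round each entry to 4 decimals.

Form the Lagrangian:
  L(x, lambda) = (1/2) x^T Q x + c^T x + lambda^T (A x - b)
Stationarity (grad_x L = 0): Q x + c + A^T lambda = 0.
Primal feasibility: A x = b.

This gives the KKT block system:
  [ Q   A^T ] [ x     ]   [-c ]
  [ A    0  ] [ lambda ] = [ b ]

Solving the linear system:
  x*      = (0.2381, 0, 0.6429)
  lambda* = (0.1587)
  f(x*)   = -1.4881

x* = (0.2381, 0, 0.6429), lambda* = (0.1587)


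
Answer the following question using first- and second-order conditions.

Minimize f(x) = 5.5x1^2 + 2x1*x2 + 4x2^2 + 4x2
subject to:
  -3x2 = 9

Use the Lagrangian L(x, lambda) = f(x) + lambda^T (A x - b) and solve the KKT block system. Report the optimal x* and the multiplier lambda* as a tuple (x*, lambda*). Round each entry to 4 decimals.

Form the Lagrangian:
  L(x, lambda) = (1/2) x^T Q x + c^T x + lambda^T (A x - b)
Stationarity (grad_x L = 0): Q x + c + A^T lambda = 0.
Primal feasibility: A x = b.

This gives the KKT block system:
  [ Q   A^T ] [ x     ]   [-c ]
  [ A    0  ] [ lambda ] = [ b ]

Solving the linear system:
  x*      = (0.5455, -3)
  lambda* = (-6.303)
  f(x*)   = 22.3636

x* = (0.5455, -3), lambda* = (-6.303)


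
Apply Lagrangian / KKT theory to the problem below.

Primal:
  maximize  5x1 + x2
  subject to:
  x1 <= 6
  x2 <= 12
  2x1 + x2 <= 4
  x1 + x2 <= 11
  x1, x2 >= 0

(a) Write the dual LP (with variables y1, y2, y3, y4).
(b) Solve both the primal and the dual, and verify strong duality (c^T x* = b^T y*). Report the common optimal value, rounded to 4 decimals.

The standard primal-dual pair for 'max c^T x s.t. A x <= b, x >= 0' is:
  Dual:  min b^T y  s.t.  A^T y >= c,  y >= 0.

So the dual LP is:
  minimize  6y1 + 12y2 + 4y3 + 11y4
  subject to:
    y1 + 2y3 + y4 >= 5
    y2 + y3 + y4 >= 1
    y1, y2, y3, y4 >= 0

Solving the primal: x* = (2, 0).
  primal value c^T x* = 10.
Solving the dual: y* = (0, 0, 2.5, 0).
  dual value b^T y* = 10.
Strong duality: c^T x* = b^T y*. Confirmed.

10


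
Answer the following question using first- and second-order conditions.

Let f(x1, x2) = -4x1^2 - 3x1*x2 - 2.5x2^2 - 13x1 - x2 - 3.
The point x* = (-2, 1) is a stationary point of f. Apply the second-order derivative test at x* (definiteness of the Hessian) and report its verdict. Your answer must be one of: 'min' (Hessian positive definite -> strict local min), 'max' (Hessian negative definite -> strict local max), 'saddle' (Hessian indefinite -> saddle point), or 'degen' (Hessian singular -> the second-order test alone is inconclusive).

Compute the Hessian H = grad^2 f:
  H = [[-8, -3], [-3, -5]]
Verify stationarity: grad f(x*) = H x* + g = (0, 0).
Eigenvalues of H: -9.8541, -3.1459.
Both eigenvalues < 0, so H is negative definite -> x* is a strict local max.

max


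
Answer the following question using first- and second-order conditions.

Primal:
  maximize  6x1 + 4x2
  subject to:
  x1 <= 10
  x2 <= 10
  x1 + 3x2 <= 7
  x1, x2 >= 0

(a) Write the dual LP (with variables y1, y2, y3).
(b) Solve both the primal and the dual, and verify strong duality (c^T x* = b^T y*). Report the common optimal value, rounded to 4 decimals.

The standard primal-dual pair for 'max c^T x s.t. A x <= b, x >= 0' is:
  Dual:  min b^T y  s.t.  A^T y >= c,  y >= 0.

So the dual LP is:
  minimize  10y1 + 10y2 + 7y3
  subject to:
    y1 + y3 >= 6
    y2 + 3y3 >= 4
    y1, y2, y3 >= 0

Solving the primal: x* = (7, 0).
  primal value c^T x* = 42.
Solving the dual: y* = (0, 0, 6).
  dual value b^T y* = 42.
Strong duality: c^T x* = b^T y*. Confirmed.

42


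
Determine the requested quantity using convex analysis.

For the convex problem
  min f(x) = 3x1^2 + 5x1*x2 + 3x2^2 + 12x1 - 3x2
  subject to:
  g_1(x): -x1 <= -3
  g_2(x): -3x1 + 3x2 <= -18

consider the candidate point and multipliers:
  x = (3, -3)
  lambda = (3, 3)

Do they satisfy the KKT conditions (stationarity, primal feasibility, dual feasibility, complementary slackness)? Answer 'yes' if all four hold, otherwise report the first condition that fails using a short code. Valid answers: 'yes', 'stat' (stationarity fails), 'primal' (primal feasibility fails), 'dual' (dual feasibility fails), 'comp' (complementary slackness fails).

Gradient of f: grad f(x) = Q x + c = (15, -6)
Constraint values g_i(x) = a_i^T x - b_i:
  g_1((3, -3)) = 0
  g_2((3, -3)) = 0
Stationarity residual: grad f(x) + sum_i lambda_i a_i = (3, 3)
  -> stationarity FAILS
Primal feasibility (all g_i <= 0): OK
Dual feasibility (all lambda_i >= 0): OK
Complementary slackness (lambda_i * g_i(x) = 0 for all i): OK

Verdict: the first failing condition is stationarity -> stat.

stat


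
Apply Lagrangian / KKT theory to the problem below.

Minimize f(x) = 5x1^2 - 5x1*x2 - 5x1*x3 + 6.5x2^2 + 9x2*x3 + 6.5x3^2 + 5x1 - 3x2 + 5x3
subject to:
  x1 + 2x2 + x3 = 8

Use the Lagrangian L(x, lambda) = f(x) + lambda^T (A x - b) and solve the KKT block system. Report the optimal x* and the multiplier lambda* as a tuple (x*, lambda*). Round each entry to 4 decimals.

Form the Lagrangian:
  L(x, lambda) = (1/2) x^T Q x + c^T x + lambda^T (A x - b)
Stationarity (grad_x L = 0): Q x + c + A^T lambda = 0.
Primal feasibility: A x = b.

This gives the KKT block system:
  [ Q   A^T ] [ x     ]   [-c ]
  [ A    0  ] [ lambda ] = [ b ]

Solving the linear system:
  x*      = (1.8985, 3.6977, -1.2939)
  lambda* = (-11.9662)
  f(x*)   = 43.8298

x* = (1.8985, 3.6977, -1.2939), lambda* = (-11.9662)


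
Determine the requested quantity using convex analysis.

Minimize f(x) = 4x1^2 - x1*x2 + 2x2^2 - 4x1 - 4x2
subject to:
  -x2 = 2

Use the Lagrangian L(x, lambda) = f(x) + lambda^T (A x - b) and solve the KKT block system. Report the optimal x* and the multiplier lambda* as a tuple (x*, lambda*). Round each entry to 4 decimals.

Form the Lagrangian:
  L(x, lambda) = (1/2) x^T Q x + c^T x + lambda^T (A x - b)
Stationarity (grad_x L = 0): Q x + c + A^T lambda = 0.
Primal feasibility: A x = b.

This gives the KKT block system:
  [ Q   A^T ] [ x     ]   [-c ]
  [ A    0  ] [ lambda ] = [ b ]

Solving the linear system:
  x*      = (0.25, -2)
  lambda* = (-12.25)
  f(x*)   = 15.75

x* = (0.25, -2), lambda* = (-12.25)


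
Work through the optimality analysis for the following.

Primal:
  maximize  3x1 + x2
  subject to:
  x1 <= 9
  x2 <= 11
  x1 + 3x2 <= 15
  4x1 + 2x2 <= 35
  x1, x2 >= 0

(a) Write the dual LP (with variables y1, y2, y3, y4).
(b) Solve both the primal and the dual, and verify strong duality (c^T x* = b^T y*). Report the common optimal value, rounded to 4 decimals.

The standard primal-dual pair for 'max c^T x s.t. A x <= b, x >= 0' is:
  Dual:  min b^T y  s.t.  A^T y >= c,  y >= 0.

So the dual LP is:
  minimize  9y1 + 11y2 + 15y3 + 35y4
  subject to:
    y1 + y3 + 4y4 >= 3
    y2 + 3y3 + 2y4 >= 1
    y1, y2, y3, y4 >= 0

Solving the primal: x* = (8.75, 0).
  primal value c^T x* = 26.25.
Solving the dual: y* = (0, 0, 0, 0.75).
  dual value b^T y* = 26.25.
Strong duality: c^T x* = b^T y*. Confirmed.

26.25


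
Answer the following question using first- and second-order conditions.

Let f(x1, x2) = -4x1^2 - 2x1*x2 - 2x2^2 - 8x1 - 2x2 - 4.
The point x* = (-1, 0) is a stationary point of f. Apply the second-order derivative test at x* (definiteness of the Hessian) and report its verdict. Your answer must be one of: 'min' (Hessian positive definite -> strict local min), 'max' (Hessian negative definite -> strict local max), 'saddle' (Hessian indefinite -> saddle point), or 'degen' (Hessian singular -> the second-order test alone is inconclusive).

Compute the Hessian H = grad^2 f:
  H = [[-8, -2], [-2, -4]]
Verify stationarity: grad f(x*) = H x* + g = (0, 0).
Eigenvalues of H: -8.8284, -3.1716.
Both eigenvalues < 0, so H is negative definite -> x* is a strict local max.

max


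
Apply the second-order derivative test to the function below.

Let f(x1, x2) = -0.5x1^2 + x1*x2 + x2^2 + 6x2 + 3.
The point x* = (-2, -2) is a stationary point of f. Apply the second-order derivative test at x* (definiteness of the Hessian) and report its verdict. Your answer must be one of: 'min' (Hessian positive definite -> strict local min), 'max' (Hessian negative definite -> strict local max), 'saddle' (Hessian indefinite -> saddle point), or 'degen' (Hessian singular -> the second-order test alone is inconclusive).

Compute the Hessian H = grad^2 f:
  H = [[-1, 1], [1, 2]]
Verify stationarity: grad f(x*) = H x* + g = (0, 0).
Eigenvalues of H: -1.3028, 2.3028.
Eigenvalues have mixed signs, so H is indefinite -> x* is a saddle point.

saddle


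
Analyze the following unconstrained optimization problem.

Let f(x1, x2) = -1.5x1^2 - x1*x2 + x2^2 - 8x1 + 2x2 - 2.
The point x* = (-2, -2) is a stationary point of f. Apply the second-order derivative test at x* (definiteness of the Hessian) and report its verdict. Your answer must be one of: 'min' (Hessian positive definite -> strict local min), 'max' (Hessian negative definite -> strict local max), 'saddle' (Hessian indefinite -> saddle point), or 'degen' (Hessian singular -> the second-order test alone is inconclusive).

Compute the Hessian H = grad^2 f:
  H = [[-3, -1], [-1, 2]]
Verify stationarity: grad f(x*) = H x* + g = (0, 0).
Eigenvalues of H: -3.1926, 2.1926.
Eigenvalues have mixed signs, so H is indefinite -> x* is a saddle point.

saddle


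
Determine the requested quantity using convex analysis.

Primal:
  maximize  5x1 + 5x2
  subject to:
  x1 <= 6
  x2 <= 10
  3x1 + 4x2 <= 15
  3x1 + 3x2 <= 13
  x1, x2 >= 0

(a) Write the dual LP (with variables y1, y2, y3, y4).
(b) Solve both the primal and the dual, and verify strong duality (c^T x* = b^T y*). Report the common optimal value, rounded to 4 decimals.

The standard primal-dual pair for 'max c^T x s.t. A x <= b, x >= 0' is:
  Dual:  min b^T y  s.t.  A^T y >= c,  y >= 0.

So the dual LP is:
  minimize  6y1 + 10y2 + 15y3 + 13y4
  subject to:
    y1 + 3y3 + 3y4 >= 5
    y2 + 4y3 + 3y4 >= 5
    y1, y2, y3, y4 >= 0

Solving the primal: x* = (4.3333, 0).
  primal value c^T x* = 21.6667.
Solving the dual: y* = (0, 0, 0, 1.6667).
  dual value b^T y* = 21.6667.
Strong duality: c^T x* = b^T y*. Confirmed.

21.6667


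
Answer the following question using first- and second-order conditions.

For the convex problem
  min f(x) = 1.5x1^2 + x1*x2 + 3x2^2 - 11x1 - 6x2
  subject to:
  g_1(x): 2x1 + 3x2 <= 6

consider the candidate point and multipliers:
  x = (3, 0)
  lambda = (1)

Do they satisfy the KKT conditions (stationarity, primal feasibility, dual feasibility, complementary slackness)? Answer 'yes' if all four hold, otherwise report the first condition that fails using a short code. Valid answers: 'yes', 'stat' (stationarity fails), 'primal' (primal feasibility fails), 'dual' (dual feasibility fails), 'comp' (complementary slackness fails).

Gradient of f: grad f(x) = Q x + c = (-2, -3)
Constraint values g_i(x) = a_i^T x - b_i:
  g_1((3, 0)) = 0
Stationarity residual: grad f(x) + sum_i lambda_i a_i = (0, 0)
  -> stationarity OK
Primal feasibility (all g_i <= 0): OK
Dual feasibility (all lambda_i >= 0): OK
Complementary slackness (lambda_i * g_i(x) = 0 for all i): OK

Verdict: yes, KKT holds.

yes


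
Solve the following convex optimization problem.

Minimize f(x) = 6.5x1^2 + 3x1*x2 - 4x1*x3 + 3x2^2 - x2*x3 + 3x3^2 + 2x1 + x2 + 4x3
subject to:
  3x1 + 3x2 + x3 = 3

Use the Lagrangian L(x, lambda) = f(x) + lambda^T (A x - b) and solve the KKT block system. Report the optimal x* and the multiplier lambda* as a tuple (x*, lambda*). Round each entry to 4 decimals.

Form the Lagrangian:
  L(x, lambda) = (1/2) x^T Q x + c^T x + lambda^T (A x - b)
Stationarity (grad_x L = 0): Q x + c + A^T lambda = 0.
Primal feasibility: A x = b.

This gives the KKT block system:
  [ Q   A^T ] [ x     ]   [-c ]
  [ A    0  ] [ lambda ] = [ b ]

Solving the linear system:
  x*      = (0.146, 0.871, -0.0511)
  lambda* = (-2.2384)
  f(x*)   = 3.837

x* = (0.146, 0.871, -0.0511), lambda* = (-2.2384)


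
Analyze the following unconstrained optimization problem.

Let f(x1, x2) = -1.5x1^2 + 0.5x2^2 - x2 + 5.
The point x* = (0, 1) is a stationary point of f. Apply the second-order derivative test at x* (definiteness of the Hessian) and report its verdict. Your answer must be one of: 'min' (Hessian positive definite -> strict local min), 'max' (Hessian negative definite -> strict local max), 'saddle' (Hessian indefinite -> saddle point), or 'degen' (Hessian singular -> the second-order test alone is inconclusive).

Compute the Hessian H = grad^2 f:
  H = [[-3, 0], [0, 1]]
Verify stationarity: grad f(x*) = H x* + g = (0, 0).
Eigenvalues of H: -3, 1.
Eigenvalues have mixed signs, so H is indefinite -> x* is a saddle point.

saddle


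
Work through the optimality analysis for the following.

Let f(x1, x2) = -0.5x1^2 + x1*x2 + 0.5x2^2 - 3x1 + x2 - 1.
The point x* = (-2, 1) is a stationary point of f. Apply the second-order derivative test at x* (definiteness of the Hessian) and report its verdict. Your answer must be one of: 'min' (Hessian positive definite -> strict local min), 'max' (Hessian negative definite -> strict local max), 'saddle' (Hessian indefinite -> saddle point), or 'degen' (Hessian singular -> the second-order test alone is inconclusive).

Compute the Hessian H = grad^2 f:
  H = [[-1, 1], [1, 1]]
Verify stationarity: grad f(x*) = H x* + g = (0, 0).
Eigenvalues of H: -1.4142, 1.4142.
Eigenvalues have mixed signs, so H is indefinite -> x* is a saddle point.

saddle


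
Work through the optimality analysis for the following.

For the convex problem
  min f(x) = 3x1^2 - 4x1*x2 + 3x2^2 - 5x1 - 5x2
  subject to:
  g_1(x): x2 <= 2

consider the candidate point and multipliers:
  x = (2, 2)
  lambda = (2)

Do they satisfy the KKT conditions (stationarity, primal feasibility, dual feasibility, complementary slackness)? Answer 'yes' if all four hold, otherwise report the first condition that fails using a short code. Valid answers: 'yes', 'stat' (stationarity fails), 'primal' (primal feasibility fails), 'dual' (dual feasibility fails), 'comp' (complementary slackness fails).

Gradient of f: grad f(x) = Q x + c = (-1, -1)
Constraint values g_i(x) = a_i^T x - b_i:
  g_1((2, 2)) = 0
Stationarity residual: grad f(x) + sum_i lambda_i a_i = (-1, 1)
  -> stationarity FAILS
Primal feasibility (all g_i <= 0): OK
Dual feasibility (all lambda_i >= 0): OK
Complementary slackness (lambda_i * g_i(x) = 0 for all i): OK

Verdict: the first failing condition is stationarity -> stat.

stat


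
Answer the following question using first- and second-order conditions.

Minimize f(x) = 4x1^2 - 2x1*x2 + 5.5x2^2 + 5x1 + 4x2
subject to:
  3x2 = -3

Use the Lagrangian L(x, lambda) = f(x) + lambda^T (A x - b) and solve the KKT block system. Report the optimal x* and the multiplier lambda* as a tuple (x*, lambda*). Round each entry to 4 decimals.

Form the Lagrangian:
  L(x, lambda) = (1/2) x^T Q x + c^T x + lambda^T (A x - b)
Stationarity (grad_x L = 0): Q x + c + A^T lambda = 0.
Primal feasibility: A x = b.

This gives the KKT block system:
  [ Q   A^T ] [ x     ]   [-c ]
  [ A    0  ] [ lambda ] = [ b ]

Solving the linear system:
  x*      = (-0.875, -1)
  lambda* = (1.75)
  f(x*)   = -1.5625

x* = (-0.875, -1), lambda* = (1.75)


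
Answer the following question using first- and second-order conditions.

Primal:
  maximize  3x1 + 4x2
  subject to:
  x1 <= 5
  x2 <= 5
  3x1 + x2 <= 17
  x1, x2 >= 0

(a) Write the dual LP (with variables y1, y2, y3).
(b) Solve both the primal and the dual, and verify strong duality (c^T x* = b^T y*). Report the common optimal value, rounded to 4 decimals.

The standard primal-dual pair for 'max c^T x s.t. A x <= b, x >= 0' is:
  Dual:  min b^T y  s.t.  A^T y >= c,  y >= 0.

So the dual LP is:
  minimize  5y1 + 5y2 + 17y3
  subject to:
    y1 + 3y3 >= 3
    y2 + y3 >= 4
    y1, y2, y3 >= 0

Solving the primal: x* = (4, 5).
  primal value c^T x* = 32.
Solving the dual: y* = (0, 3, 1).
  dual value b^T y* = 32.
Strong duality: c^T x* = b^T y*. Confirmed.

32


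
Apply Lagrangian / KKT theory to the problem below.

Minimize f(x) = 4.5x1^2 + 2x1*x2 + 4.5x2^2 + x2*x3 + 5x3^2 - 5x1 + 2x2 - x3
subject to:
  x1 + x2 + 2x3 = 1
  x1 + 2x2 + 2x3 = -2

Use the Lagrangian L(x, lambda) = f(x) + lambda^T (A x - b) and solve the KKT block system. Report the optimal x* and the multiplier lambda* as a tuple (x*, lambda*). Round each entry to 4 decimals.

Form the Lagrangian:
  L(x, lambda) = (1/2) x^T Q x + c^T x + lambda^T (A x - b)
Stationarity (grad_x L = 0): Q x + c + A^T lambda = 0.
Primal feasibility: A x = b.

This gives the KKT block system:
  [ Q   A^T ] [ x     ]   [-c ]
  [ A    0  ] [ lambda ] = [ b ]

Solving the linear system:
  x*      = (1.6522, -3, 1.1739)
  lambda* = (-28.2609, 24.3913)
  f(x*)   = 30.8043

x* = (1.6522, -3, 1.1739), lambda* = (-28.2609, 24.3913)


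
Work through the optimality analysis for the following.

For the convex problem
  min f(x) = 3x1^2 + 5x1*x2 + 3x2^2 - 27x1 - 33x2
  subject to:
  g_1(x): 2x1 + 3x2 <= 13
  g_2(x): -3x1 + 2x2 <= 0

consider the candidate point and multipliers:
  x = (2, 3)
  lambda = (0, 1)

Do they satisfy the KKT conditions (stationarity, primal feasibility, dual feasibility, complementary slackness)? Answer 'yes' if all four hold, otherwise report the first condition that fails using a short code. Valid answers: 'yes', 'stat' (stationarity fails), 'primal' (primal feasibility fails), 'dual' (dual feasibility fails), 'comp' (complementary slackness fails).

Gradient of f: grad f(x) = Q x + c = (0, -5)
Constraint values g_i(x) = a_i^T x - b_i:
  g_1((2, 3)) = 0
  g_2((2, 3)) = 0
Stationarity residual: grad f(x) + sum_i lambda_i a_i = (-3, -3)
  -> stationarity FAILS
Primal feasibility (all g_i <= 0): OK
Dual feasibility (all lambda_i >= 0): OK
Complementary slackness (lambda_i * g_i(x) = 0 for all i): OK

Verdict: the first failing condition is stationarity -> stat.

stat


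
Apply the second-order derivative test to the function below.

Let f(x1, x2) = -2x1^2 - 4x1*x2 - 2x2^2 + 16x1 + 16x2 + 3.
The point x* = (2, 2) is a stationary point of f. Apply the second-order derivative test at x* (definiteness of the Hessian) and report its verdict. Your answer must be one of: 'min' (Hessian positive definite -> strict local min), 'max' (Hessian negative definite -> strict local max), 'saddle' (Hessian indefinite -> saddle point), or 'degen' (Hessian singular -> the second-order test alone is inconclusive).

Compute the Hessian H = grad^2 f:
  H = [[-4, -4], [-4, -4]]
Verify stationarity: grad f(x*) = H x* + g = (0, 0).
Eigenvalues of H: -8, 0.
H has a zero eigenvalue (singular; negative semidefinite but not definite), so H is neither positive definite, negative definite, nor indefinite. The second-order test alone is inconclusive -> degen.
(Indeed, f is constant along the null direction of H through x*, so x* is not a strict local extremum.)

degen


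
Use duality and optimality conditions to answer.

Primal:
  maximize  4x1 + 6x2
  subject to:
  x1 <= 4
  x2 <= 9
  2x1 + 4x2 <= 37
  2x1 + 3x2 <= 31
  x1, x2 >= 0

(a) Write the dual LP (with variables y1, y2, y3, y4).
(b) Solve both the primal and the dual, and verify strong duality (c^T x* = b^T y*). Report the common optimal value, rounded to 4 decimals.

The standard primal-dual pair for 'max c^T x s.t. A x <= b, x >= 0' is:
  Dual:  min b^T y  s.t.  A^T y >= c,  y >= 0.

So the dual LP is:
  minimize  4y1 + 9y2 + 37y3 + 31y4
  subject to:
    y1 + 2y3 + 2y4 >= 4
    y2 + 4y3 + 3y4 >= 6
    y1, y2, y3, y4 >= 0

Solving the primal: x* = (4, 7.25).
  primal value c^T x* = 59.5.
Solving the dual: y* = (1, 0, 1.5, 0).
  dual value b^T y* = 59.5.
Strong duality: c^T x* = b^T y*. Confirmed.

59.5


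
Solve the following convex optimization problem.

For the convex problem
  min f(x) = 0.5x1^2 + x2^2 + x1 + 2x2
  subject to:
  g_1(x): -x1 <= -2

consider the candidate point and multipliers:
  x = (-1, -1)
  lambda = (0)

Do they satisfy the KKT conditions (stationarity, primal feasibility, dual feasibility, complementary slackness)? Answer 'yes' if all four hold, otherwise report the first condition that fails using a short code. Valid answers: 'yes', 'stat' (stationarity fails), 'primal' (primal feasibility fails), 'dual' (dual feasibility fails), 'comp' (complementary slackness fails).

Gradient of f: grad f(x) = Q x + c = (0, 0)
Constraint values g_i(x) = a_i^T x - b_i:
  g_1((-1, -1)) = 3
Stationarity residual: grad f(x) + sum_i lambda_i a_i = (0, 0)
  -> stationarity OK
Primal feasibility (all g_i <= 0): FAILS
Dual feasibility (all lambda_i >= 0): OK
Complementary slackness (lambda_i * g_i(x) = 0 for all i): OK

Verdict: the first failing condition is primal_feasibility -> primal.

primal


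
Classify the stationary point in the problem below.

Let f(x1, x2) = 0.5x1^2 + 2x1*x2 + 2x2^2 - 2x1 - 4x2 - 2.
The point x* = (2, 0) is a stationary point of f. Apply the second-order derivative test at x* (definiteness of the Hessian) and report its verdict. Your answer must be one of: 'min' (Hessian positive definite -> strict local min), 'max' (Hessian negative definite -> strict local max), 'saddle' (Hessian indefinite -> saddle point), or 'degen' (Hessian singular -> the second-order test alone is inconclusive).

Compute the Hessian H = grad^2 f:
  H = [[1, 2], [2, 4]]
Verify stationarity: grad f(x*) = H x* + g = (0, 0).
Eigenvalues of H: 0, 5.
H has a zero eigenvalue (singular; positive semidefinite but not definite), so H is neither positive definite, negative definite, nor indefinite. The second-order test alone is inconclusive -> degen.
(Indeed, f is constant along the null direction of H through x*, so x* is not a strict local extremum.)

degen


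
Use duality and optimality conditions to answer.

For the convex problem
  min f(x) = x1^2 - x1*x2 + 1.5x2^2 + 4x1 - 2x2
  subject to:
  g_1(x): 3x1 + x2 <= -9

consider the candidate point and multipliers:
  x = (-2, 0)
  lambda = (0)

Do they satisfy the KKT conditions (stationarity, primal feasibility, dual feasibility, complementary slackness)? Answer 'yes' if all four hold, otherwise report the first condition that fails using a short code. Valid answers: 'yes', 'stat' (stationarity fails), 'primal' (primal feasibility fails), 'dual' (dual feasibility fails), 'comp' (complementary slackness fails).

Gradient of f: grad f(x) = Q x + c = (0, 0)
Constraint values g_i(x) = a_i^T x - b_i:
  g_1((-2, 0)) = 3
Stationarity residual: grad f(x) + sum_i lambda_i a_i = (0, 0)
  -> stationarity OK
Primal feasibility (all g_i <= 0): FAILS
Dual feasibility (all lambda_i >= 0): OK
Complementary slackness (lambda_i * g_i(x) = 0 for all i): OK

Verdict: the first failing condition is primal_feasibility -> primal.

primal


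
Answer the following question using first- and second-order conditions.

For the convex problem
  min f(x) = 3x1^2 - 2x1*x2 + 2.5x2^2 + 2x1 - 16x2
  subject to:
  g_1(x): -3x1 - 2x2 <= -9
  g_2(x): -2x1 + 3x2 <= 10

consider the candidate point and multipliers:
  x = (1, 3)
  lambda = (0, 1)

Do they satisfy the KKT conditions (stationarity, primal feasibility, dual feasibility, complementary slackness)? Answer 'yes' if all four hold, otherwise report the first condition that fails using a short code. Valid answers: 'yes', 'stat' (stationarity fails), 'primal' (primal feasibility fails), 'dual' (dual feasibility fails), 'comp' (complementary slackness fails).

Gradient of f: grad f(x) = Q x + c = (2, -3)
Constraint values g_i(x) = a_i^T x - b_i:
  g_1((1, 3)) = 0
  g_2((1, 3)) = -3
Stationarity residual: grad f(x) + sum_i lambda_i a_i = (0, 0)
  -> stationarity OK
Primal feasibility (all g_i <= 0): OK
Dual feasibility (all lambda_i >= 0): OK
Complementary slackness (lambda_i * g_i(x) = 0 for all i): FAILS

Verdict: the first failing condition is complementary_slackness -> comp.

comp


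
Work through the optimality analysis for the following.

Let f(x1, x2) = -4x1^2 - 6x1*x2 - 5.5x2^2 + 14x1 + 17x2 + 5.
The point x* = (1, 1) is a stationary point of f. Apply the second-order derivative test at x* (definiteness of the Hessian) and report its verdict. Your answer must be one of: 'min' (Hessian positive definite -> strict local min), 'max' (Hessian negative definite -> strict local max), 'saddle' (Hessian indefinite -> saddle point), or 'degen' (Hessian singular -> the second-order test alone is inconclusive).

Compute the Hessian H = grad^2 f:
  H = [[-8, -6], [-6, -11]]
Verify stationarity: grad f(x*) = H x* + g = (0, 0).
Eigenvalues of H: -15.6847, -3.3153.
Both eigenvalues < 0, so H is negative definite -> x* is a strict local max.

max


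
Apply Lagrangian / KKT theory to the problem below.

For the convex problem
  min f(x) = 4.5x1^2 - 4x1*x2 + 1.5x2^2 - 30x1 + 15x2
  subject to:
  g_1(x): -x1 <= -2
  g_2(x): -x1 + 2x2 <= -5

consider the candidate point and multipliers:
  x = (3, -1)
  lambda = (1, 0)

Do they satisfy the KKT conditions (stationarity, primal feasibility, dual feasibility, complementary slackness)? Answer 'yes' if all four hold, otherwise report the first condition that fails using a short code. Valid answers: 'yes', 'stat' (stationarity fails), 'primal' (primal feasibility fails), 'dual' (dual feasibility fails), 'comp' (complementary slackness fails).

Gradient of f: grad f(x) = Q x + c = (1, 0)
Constraint values g_i(x) = a_i^T x - b_i:
  g_1((3, -1)) = -1
  g_2((3, -1)) = 0
Stationarity residual: grad f(x) + sum_i lambda_i a_i = (0, 0)
  -> stationarity OK
Primal feasibility (all g_i <= 0): OK
Dual feasibility (all lambda_i >= 0): OK
Complementary slackness (lambda_i * g_i(x) = 0 for all i): FAILS

Verdict: the first failing condition is complementary_slackness -> comp.

comp


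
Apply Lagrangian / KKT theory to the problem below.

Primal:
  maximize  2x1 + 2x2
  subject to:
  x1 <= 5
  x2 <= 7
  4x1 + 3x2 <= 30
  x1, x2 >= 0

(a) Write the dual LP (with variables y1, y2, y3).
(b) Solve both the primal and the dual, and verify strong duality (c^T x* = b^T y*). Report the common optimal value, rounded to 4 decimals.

The standard primal-dual pair for 'max c^T x s.t. A x <= b, x >= 0' is:
  Dual:  min b^T y  s.t.  A^T y >= c,  y >= 0.

So the dual LP is:
  minimize  5y1 + 7y2 + 30y3
  subject to:
    y1 + 4y3 >= 2
    y2 + 3y3 >= 2
    y1, y2, y3 >= 0

Solving the primal: x* = (2.25, 7).
  primal value c^T x* = 18.5.
Solving the dual: y* = (0, 0.5, 0.5).
  dual value b^T y* = 18.5.
Strong duality: c^T x* = b^T y*. Confirmed.

18.5


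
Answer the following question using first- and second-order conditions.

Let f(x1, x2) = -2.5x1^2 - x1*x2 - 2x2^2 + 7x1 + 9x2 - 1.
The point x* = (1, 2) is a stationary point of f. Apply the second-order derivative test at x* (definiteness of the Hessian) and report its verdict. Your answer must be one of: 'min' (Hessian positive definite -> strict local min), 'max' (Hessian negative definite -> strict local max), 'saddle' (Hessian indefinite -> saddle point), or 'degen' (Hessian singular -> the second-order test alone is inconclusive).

Compute the Hessian H = grad^2 f:
  H = [[-5, -1], [-1, -4]]
Verify stationarity: grad f(x*) = H x* + g = (0, 0).
Eigenvalues of H: -5.618, -3.382.
Both eigenvalues < 0, so H is negative definite -> x* is a strict local max.

max


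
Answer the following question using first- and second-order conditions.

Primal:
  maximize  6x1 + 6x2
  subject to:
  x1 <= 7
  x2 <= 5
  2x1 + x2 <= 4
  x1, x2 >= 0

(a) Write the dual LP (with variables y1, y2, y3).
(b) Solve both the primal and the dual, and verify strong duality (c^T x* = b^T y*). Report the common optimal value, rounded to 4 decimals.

The standard primal-dual pair for 'max c^T x s.t. A x <= b, x >= 0' is:
  Dual:  min b^T y  s.t.  A^T y >= c,  y >= 0.

So the dual LP is:
  minimize  7y1 + 5y2 + 4y3
  subject to:
    y1 + 2y3 >= 6
    y2 + y3 >= 6
    y1, y2, y3 >= 0

Solving the primal: x* = (0, 4).
  primal value c^T x* = 24.
Solving the dual: y* = (0, 0, 6).
  dual value b^T y* = 24.
Strong duality: c^T x* = b^T y*. Confirmed.

24


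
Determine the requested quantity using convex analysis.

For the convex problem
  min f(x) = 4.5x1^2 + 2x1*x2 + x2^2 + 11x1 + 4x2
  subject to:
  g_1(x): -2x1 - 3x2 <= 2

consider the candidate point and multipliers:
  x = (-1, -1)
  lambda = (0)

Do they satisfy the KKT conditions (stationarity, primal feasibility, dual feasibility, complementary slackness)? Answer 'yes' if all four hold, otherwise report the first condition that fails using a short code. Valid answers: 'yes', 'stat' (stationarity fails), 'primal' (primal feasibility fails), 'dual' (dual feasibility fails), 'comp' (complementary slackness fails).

Gradient of f: grad f(x) = Q x + c = (0, 0)
Constraint values g_i(x) = a_i^T x - b_i:
  g_1((-1, -1)) = 3
Stationarity residual: grad f(x) + sum_i lambda_i a_i = (0, 0)
  -> stationarity OK
Primal feasibility (all g_i <= 0): FAILS
Dual feasibility (all lambda_i >= 0): OK
Complementary slackness (lambda_i * g_i(x) = 0 for all i): OK

Verdict: the first failing condition is primal_feasibility -> primal.

primal


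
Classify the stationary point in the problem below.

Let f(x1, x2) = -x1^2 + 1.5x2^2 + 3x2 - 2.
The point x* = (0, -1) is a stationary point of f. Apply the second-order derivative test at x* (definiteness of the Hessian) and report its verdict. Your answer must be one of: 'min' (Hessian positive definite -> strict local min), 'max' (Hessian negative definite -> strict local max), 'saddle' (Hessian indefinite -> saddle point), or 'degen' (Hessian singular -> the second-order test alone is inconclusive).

Compute the Hessian H = grad^2 f:
  H = [[-2, 0], [0, 3]]
Verify stationarity: grad f(x*) = H x* + g = (0, 0).
Eigenvalues of H: -2, 3.
Eigenvalues have mixed signs, so H is indefinite -> x* is a saddle point.

saddle


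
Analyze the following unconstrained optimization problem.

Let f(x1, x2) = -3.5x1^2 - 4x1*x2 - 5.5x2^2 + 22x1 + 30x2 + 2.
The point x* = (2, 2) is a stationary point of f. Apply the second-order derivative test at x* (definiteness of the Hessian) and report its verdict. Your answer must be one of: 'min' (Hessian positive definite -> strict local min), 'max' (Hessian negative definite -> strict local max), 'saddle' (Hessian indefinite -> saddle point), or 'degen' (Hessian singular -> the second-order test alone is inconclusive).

Compute the Hessian H = grad^2 f:
  H = [[-7, -4], [-4, -11]]
Verify stationarity: grad f(x*) = H x* + g = (0, 0).
Eigenvalues of H: -13.4721, -4.5279.
Both eigenvalues < 0, so H is negative definite -> x* is a strict local max.

max


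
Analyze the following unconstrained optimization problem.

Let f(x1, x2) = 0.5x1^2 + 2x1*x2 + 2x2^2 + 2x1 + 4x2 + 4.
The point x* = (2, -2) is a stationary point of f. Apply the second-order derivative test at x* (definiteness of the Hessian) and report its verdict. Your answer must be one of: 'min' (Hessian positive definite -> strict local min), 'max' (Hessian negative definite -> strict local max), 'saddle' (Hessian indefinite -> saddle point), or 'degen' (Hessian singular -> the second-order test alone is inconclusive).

Compute the Hessian H = grad^2 f:
  H = [[1, 2], [2, 4]]
Verify stationarity: grad f(x*) = H x* + g = (0, 0).
Eigenvalues of H: 0, 5.
H has a zero eigenvalue (singular; positive semidefinite but not definite), so H is neither positive definite, negative definite, nor indefinite. The second-order test alone is inconclusive -> degen.
(Indeed, f is constant along the null direction of H through x*, so x* is not a strict local extremum.)

degen


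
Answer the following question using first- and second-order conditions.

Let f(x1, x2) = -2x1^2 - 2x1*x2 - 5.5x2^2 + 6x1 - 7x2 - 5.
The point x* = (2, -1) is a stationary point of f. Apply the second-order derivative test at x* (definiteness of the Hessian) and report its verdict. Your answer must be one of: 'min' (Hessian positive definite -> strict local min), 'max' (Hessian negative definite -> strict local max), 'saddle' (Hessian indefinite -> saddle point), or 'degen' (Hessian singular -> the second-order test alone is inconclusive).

Compute the Hessian H = grad^2 f:
  H = [[-4, -2], [-2, -11]]
Verify stationarity: grad f(x*) = H x* + g = (0, 0).
Eigenvalues of H: -11.5311, -3.4689.
Both eigenvalues < 0, so H is negative definite -> x* is a strict local max.

max


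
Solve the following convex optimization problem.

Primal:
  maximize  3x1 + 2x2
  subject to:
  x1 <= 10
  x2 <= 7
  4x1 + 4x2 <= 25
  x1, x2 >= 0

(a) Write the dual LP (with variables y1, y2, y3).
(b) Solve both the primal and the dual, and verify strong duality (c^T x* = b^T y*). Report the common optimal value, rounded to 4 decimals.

The standard primal-dual pair for 'max c^T x s.t. A x <= b, x >= 0' is:
  Dual:  min b^T y  s.t.  A^T y >= c,  y >= 0.

So the dual LP is:
  minimize  10y1 + 7y2 + 25y3
  subject to:
    y1 + 4y3 >= 3
    y2 + 4y3 >= 2
    y1, y2, y3 >= 0

Solving the primal: x* = (6.25, 0).
  primal value c^T x* = 18.75.
Solving the dual: y* = (0, 0, 0.75).
  dual value b^T y* = 18.75.
Strong duality: c^T x* = b^T y*. Confirmed.

18.75


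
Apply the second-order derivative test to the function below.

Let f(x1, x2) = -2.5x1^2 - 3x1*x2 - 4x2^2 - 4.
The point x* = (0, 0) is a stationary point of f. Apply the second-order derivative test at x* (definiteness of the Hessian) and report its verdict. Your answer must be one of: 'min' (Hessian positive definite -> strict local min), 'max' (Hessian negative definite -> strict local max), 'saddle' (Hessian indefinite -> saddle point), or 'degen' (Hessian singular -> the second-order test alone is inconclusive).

Compute the Hessian H = grad^2 f:
  H = [[-5, -3], [-3, -8]]
Verify stationarity: grad f(x*) = H x* + g = (0, 0).
Eigenvalues of H: -9.8541, -3.1459.
Both eigenvalues < 0, so H is negative definite -> x* is a strict local max.

max
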